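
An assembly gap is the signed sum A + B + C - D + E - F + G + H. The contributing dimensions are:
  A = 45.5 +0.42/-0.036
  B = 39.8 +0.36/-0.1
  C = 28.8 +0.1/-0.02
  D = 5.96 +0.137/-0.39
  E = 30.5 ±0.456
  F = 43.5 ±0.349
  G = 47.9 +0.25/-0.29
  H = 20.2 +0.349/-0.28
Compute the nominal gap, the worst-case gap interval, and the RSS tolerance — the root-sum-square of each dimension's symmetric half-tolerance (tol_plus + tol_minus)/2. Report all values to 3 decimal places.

nominal=163.240 wc=[161.572,165.914] rss=0.824

Stack each dimension's contribution:
  +A: nom +45.500 → Σnom=45.500; wc +0.420/-0.036 → slack +0.420/-0.036; half-tol=0.228, Σhalf²=0.051984
  +B: nom +39.800 → Σnom=85.300; wc +0.360/-0.100 → slack +0.780/-0.136; half-tol=0.230, Σhalf²=0.104884
  +C: nom +28.800 → Σnom=114.100; wc +0.100/-0.020 → slack +0.880/-0.156; half-tol=0.060, Σhalf²=0.108484
  -D: nom -5.960 → Σnom=108.140; wc +0.390/-0.137 → slack +1.270/-0.293; half-tol=0.264, Σhalf²=0.177916
  +E: nom +30.500 → Σnom=138.640; wc +0.456/-0.456 → slack +1.726/-0.749; half-tol=0.456, Σhalf²=0.385852
  -F: nom -43.500 → Σnom=95.140; wc +0.349/-0.349 → slack +2.075/-1.098; half-tol=0.349, Σhalf²=0.507653
  +G: nom +47.900 → Σnom=143.040; wc +0.250/-0.290 → slack +2.325/-1.388; half-tol=0.270, Σhalf²=0.580553
  +H: nom +20.200 → Σnom=163.240; wc +0.349/-0.280 → slack +2.674/-1.668; half-tol=0.315, Σhalf²=0.679463
Nominal = 163.240. Worst-case = [163.240 - 1.668, 163.240 + 2.674] = [161.572, 165.914]. RSS = √0.679463 = 0.824.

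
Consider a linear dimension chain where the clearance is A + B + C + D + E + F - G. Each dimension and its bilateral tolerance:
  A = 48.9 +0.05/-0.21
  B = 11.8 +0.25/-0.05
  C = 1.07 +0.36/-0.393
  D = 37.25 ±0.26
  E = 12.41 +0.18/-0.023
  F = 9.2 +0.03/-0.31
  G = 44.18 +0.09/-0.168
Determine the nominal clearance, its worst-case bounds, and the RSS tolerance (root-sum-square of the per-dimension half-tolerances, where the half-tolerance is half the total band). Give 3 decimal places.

Stack each dimension's contribution:
  +A: nom +48.900 → Σnom=48.900; wc +0.050/-0.210 → slack +0.050/-0.210; half-tol=0.130, Σhalf²=0.016900
  +B: nom +11.800 → Σnom=60.700; wc +0.250/-0.050 → slack +0.300/-0.260; half-tol=0.150, Σhalf²=0.039400
  +C: nom +1.070 → Σnom=61.770; wc +0.360/-0.393 → slack +0.660/-0.653; half-tol=0.377, Σhalf²=0.181152
  +D: nom +37.250 → Σnom=99.020; wc +0.260/-0.260 → slack +0.920/-0.913; half-tol=0.260, Σhalf²=0.248752
  +E: nom +12.410 → Σnom=111.430; wc +0.180/-0.023 → slack +1.100/-0.936; half-tol=0.101, Σhalf²=0.259055
  +F: nom +9.200 → Σnom=120.630; wc +0.030/-0.310 → slack +1.130/-1.246; half-tol=0.170, Σhalf²=0.287955
  -G: nom -44.180 → Σnom=76.450; wc +0.168/-0.090 → slack +1.298/-1.336; half-tol=0.129, Σhalf²=0.304596
Nominal = 76.450. Worst-case = [76.450 - 1.336, 76.450 + 1.298] = [75.114, 77.748]. RSS = √0.304596 = 0.552.

nominal=76.450 wc=[75.114,77.748] rss=0.552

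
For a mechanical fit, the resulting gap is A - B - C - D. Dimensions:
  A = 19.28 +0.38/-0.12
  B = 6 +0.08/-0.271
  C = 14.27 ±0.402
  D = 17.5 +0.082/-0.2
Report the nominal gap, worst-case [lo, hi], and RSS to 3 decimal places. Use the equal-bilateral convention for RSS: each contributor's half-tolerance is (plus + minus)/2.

nominal=-18.490 wc=[-19.174,-17.237] rss=0.524

Stack each dimension's contribution:
  +A: nom +19.280 → Σnom=19.280; wc +0.380/-0.120 → slack +0.380/-0.120; half-tol=0.250, Σhalf²=0.062500
  -B: nom -6.000 → Σnom=13.280; wc +0.271/-0.080 → slack +0.651/-0.200; half-tol=0.176, Σhalf²=0.093300
  -C: nom -14.270 → Σnom=-0.990; wc +0.402/-0.402 → slack +1.053/-0.602; half-tol=0.402, Σhalf²=0.254904
  -D: nom -17.500 → Σnom=-18.490; wc +0.200/-0.082 → slack +1.253/-0.684; half-tol=0.141, Σhalf²=0.274785
Nominal = -18.490. Worst-case = [-18.490 - 0.684, -18.490 + 1.253] = [-19.174, -17.237]. RSS = √0.274785 = 0.524.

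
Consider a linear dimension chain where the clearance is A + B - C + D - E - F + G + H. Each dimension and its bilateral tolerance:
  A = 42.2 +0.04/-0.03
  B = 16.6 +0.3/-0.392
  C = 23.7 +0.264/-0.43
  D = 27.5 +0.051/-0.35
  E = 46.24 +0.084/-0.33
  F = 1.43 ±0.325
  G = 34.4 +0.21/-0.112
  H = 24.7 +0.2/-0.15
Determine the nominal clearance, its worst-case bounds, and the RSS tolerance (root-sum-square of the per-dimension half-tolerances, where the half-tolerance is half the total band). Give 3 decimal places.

Stack each dimension's contribution:
  +A: nom +42.200 → Σnom=42.200; wc +0.040/-0.030 → slack +0.040/-0.030; half-tol=0.035, Σhalf²=0.001225
  +B: nom +16.600 → Σnom=58.800; wc +0.300/-0.392 → slack +0.340/-0.422; half-tol=0.346, Σhalf²=0.120941
  -C: nom -23.700 → Σnom=35.100; wc +0.430/-0.264 → slack +0.770/-0.686; half-tol=0.347, Σhalf²=0.241350
  +D: nom +27.500 → Σnom=62.600; wc +0.051/-0.350 → slack +0.821/-1.036; half-tol=0.200, Σhalf²=0.281550
  -E: nom -46.240 → Σnom=16.360; wc +0.330/-0.084 → slack +1.151/-1.120; half-tol=0.207, Σhalf²=0.324399
  -F: nom -1.430 → Σnom=14.930; wc +0.325/-0.325 → slack +1.476/-1.445; half-tol=0.325, Σhalf²=0.430024
  +G: nom +34.400 → Σnom=49.330; wc +0.210/-0.112 → slack +1.686/-1.557; half-tol=0.161, Σhalf²=0.455945
  +H: nom +24.700 → Σnom=74.030; wc +0.200/-0.150 → slack +1.886/-1.707; half-tol=0.175, Σhalf²=0.486570
Nominal = 74.030. Worst-case = [74.030 - 1.707, 74.030 + 1.886] = [72.323, 75.916]. RSS = √0.486570 = 0.698.

nominal=74.030 wc=[72.323,75.916] rss=0.698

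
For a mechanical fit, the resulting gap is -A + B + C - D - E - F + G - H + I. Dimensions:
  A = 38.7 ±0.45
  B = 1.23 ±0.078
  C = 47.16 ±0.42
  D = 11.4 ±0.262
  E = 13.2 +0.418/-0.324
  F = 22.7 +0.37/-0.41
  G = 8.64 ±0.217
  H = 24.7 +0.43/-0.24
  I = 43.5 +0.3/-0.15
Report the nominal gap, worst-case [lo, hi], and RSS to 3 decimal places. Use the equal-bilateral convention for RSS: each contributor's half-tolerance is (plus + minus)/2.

Stack each dimension's contribution:
  -A: nom -38.700 → Σnom=-38.700; wc +0.450/-0.450 → slack +0.450/-0.450; half-tol=0.450, Σhalf²=0.202500
  +B: nom +1.230 → Σnom=-37.470; wc +0.078/-0.078 → slack +0.528/-0.528; half-tol=0.078, Σhalf²=0.208584
  +C: nom +47.160 → Σnom=9.690; wc +0.420/-0.420 → slack +0.948/-0.948; half-tol=0.420, Σhalf²=0.384984
  -D: nom -11.400 → Σnom=-1.710; wc +0.262/-0.262 → slack +1.210/-1.210; half-tol=0.262, Σhalf²=0.453628
  -E: nom -13.200 → Σnom=-14.910; wc +0.324/-0.418 → slack +1.534/-1.628; half-tol=0.371, Σhalf²=0.591269
  -F: nom -22.700 → Σnom=-37.610; wc +0.410/-0.370 → slack +1.944/-1.998; half-tol=0.390, Σhalf²=0.743369
  +G: nom +8.640 → Σnom=-28.970; wc +0.217/-0.217 → slack +2.161/-2.215; half-tol=0.217, Σhalf²=0.790458
  -H: nom -24.700 → Σnom=-53.670; wc +0.240/-0.430 → slack +2.401/-2.645; half-tol=0.335, Σhalf²=0.902683
  +I: nom +43.500 → Σnom=-10.170; wc +0.300/-0.150 → slack +2.701/-2.795; half-tol=0.225, Σhalf²=0.953308
Nominal = -10.170. Worst-case = [-10.170 - 2.795, -10.170 + 2.701] = [-12.965, -7.469]. RSS = √0.953308 = 0.976.

nominal=-10.170 wc=[-12.965,-7.469] rss=0.976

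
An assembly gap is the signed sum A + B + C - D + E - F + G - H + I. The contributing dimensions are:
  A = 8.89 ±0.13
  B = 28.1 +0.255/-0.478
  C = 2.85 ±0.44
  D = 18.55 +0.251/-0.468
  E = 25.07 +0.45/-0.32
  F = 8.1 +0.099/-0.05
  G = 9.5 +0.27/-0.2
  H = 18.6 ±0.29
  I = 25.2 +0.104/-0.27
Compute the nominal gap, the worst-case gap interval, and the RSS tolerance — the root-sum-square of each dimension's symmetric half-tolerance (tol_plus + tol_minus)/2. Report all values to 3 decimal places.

nominal=54.360 wc=[51.882,56.817] rss=0.896

Stack each dimension's contribution:
  +A: nom +8.890 → Σnom=8.890; wc +0.130/-0.130 → slack +0.130/-0.130; half-tol=0.130, Σhalf²=0.016900
  +B: nom +28.100 → Σnom=36.990; wc +0.255/-0.478 → slack +0.385/-0.608; half-tol=0.366, Σhalf²=0.151222
  +C: nom +2.850 → Σnom=39.840; wc +0.440/-0.440 → slack +0.825/-1.048; half-tol=0.440, Σhalf²=0.344822
  -D: nom -18.550 → Σnom=21.290; wc +0.468/-0.251 → slack +1.293/-1.299; half-tol=0.360, Σhalf²=0.474063
  +E: nom +25.070 → Σnom=46.360; wc +0.450/-0.320 → slack +1.743/-1.619; half-tol=0.385, Σhalf²=0.622288
  -F: nom -8.100 → Σnom=38.260; wc +0.050/-0.099 → slack +1.793/-1.718; half-tol=0.075, Σhalf²=0.627838
  +G: nom +9.500 → Σnom=47.760; wc +0.270/-0.200 → slack +2.063/-1.918; half-tol=0.235, Σhalf²=0.683063
  -H: nom -18.600 → Σnom=29.160; wc +0.290/-0.290 → slack +2.353/-2.208; half-tol=0.290, Σhalf²=0.767163
  +I: nom +25.200 → Σnom=54.360; wc +0.104/-0.270 → slack +2.457/-2.478; half-tol=0.187, Σhalf²=0.802132
Nominal = 54.360. Worst-case = [54.360 - 2.478, 54.360 + 2.457] = [51.882, 56.817]. RSS = √0.802132 = 0.896.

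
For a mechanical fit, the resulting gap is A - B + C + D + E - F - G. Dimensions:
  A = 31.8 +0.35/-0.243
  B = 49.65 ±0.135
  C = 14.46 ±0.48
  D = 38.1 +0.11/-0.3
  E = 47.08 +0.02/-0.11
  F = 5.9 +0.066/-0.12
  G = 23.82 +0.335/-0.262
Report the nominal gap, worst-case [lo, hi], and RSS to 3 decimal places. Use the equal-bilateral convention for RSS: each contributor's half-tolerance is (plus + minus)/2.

Stack each dimension's contribution:
  +A: nom +31.800 → Σnom=31.800; wc +0.350/-0.243 → slack +0.350/-0.243; half-tol=0.296, Σhalf²=0.087912
  -B: nom -49.650 → Σnom=-17.850; wc +0.135/-0.135 → slack +0.485/-0.378; half-tol=0.135, Σhalf²=0.106137
  +C: nom +14.460 → Σnom=-3.390; wc +0.480/-0.480 → slack +0.965/-0.858; half-tol=0.480, Σhalf²=0.336537
  +D: nom +38.100 → Σnom=34.710; wc +0.110/-0.300 → slack +1.075/-1.158; half-tol=0.205, Σhalf²=0.378562
  +E: nom +47.080 → Σnom=81.790; wc +0.020/-0.110 → slack +1.095/-1.268; half-tol=0.065, Σhalf²=0.382787
  -F: nom -5.900 → Σnom=75.890; wc +0.120/-0.066 → slack +1.215/-1.334; half-tol=0.093, Σhalf²=0.391436
  -G: nom -23.820 → Σnom=52.070; wc +0.262/-0.335 → slack +1.477/-1.669; half-tol=0.298, Σhalf²=0.480538
Nominal = 52.070. Worst-case = [52.070 - 1.669, 52.070 + 1.477] = [50.401, 53.547]. RSS = √0.480538 = 0.693.

nominal=52.070 wc=[50.401,53.547] rss=0.693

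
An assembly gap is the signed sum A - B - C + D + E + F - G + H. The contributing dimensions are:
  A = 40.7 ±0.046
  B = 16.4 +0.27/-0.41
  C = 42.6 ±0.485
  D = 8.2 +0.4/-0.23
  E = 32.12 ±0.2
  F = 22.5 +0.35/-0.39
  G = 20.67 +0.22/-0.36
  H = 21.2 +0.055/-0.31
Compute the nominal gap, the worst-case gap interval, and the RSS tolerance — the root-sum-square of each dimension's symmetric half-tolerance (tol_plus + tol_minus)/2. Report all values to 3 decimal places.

Stack each dimension's contribution:
  +A: nom +40.700 → Σnom=40.700; wc +0.046/-0.046 → slack +0.046/-0.046; half-tol=0.046, Σhalf²=0.002116
  -B: nom -16.400 → Σnom=24.300; wc +0.410/-0.270 → slack +0.456/-0.316; half-tol=0.340, Σhalf²=0.117716
  -C: nom -42.600 → Σnom=-18.300; wc +0.485/-0.485 → slack +0.941/-0.801; half-tol=0.485, Σhalf²=0.352941
  +D: nom +8.200 → Σnom=-10.100; wc +0.400/-0.230 → slack +1.341/-1.031; half-tol=0.315, Σhalf²=0.452166
  +E: nom +32.120 → Σnom=22.020; wc +0.200/-0.200 → slack +1.541/-1.231; half-tol=0.200, Σhalf²=0.492166
  +F: nom +22.500 → Σnom=44.520; wc +0.350/-0.390 → slack +1.891/-1.621; half-tol=0.370, Σhalf²=0.629066
  -G: nom -20.670 → Σnom=23.850; wc +0.360/-0.220 → slack +2.251/-1.841; half-tol=0.290, Σhalf²=0.713166
  +H: nom +21.200 → Σnom=45.050; wc +0.055/-0.310 → slack +2.306/-2.151; half-tol=0.182, Σhalf²=0.746472
Nominal = 45.050. Worst-case = [45.050 - 2.151, 45.050 + 2.306] = [42.899, 47.356]. RSS = √0.746472 = 0.864.

nominal=45.050 wc=[42.899,47.356] rss=0.864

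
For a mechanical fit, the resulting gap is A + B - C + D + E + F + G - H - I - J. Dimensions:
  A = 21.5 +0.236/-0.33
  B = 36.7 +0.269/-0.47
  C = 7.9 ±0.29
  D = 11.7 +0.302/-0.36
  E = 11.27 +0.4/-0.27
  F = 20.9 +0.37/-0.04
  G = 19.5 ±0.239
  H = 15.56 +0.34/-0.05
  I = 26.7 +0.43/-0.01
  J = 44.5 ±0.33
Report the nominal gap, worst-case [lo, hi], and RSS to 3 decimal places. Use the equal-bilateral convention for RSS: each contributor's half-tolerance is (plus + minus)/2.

nominal=26.910 wc=[23.811,29.406] rss=0.904

Stack each dimension's contribution:
  +A: nom +21.500 → Σnom=21.500; wc +0.236/-0.330 → slack +0.236/-0.330; half-tol=0.283, Σhalf²=0.080089
  +B: nom +36.700 → Σnom=58.200; wc +0.269/-0.470 → slack +0.505/-0.800; half-tol=0.369, Σhalf²=0.216619
  -C: nom -7.900 → Σnom=50.300; wc +0.290/-0.290 → slack +0.795/-1.090; half-tol=0.290, Σhalf²=0.300719
  +D: nom +11.700 → Σnom=62.000; wc +0.302/-0.360 → slack +1.097/-1.450; half-tol=0.331, Σhalf²=0.410280
  +E: nom +11.270 → Σnom=73.270; wc +0.400/-0.270 → slack +1.497/-1.720; half-tol=0.335, Σhalf²=0.522505
  +F: nom +20.900 → Σnom=94.170; wc +0.370/-0.040 → slack +1.867/-1.760; half-tol=0.205, Σhalf²=0.564530
  +G: nom +19.500 → Σnom=113.670; wc +0.239/-0.239 → slack +2.106/-1.999; half-tol=0.239, Σhalf²=0.621651
  -H: nom -15.560 → Σnom=98.110; wc +0.050/-0.340 → slack +2.156/-2.339; half-tol=0.195, Σhalf²=0.659676
  -I: nom -26.700 → Σnom=71.410; wc +0.010/-0.430 → slack +2.166/-2.769; half-tol=0.220, Σhalf²=0.708076
  -J: nom -44.500 → Σnom=26.910; wc +0.330/-0.330 → slack +2.496/-3.099; half-tol=0.330, Σhalf²=0.816976
Nominal = 26.910. Worst-case = [26.910 - 3.099, 26.910 + 2.496] = [23.811, 29.406]. RSS = √0.816976 = 0.904.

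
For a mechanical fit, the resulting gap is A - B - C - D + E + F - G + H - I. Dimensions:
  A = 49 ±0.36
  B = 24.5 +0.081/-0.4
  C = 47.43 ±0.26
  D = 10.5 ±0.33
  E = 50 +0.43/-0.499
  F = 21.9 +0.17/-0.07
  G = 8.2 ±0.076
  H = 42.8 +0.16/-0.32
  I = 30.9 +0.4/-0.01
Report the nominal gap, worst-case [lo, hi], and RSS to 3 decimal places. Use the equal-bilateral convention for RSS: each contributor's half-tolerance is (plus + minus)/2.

nominal=42.170 wc=[39.774,44.366] rss=0.836

Stack each dimension's contribution:
  +A: nom +49.000 → Σnom=49.000; wc +0.360/-0.360 → slack +0.360/-0.360; half-tol=0.360, Σhalf²=0.129600
  -B: nom -24.500 → Σnom=24.500; wc +0.400/-0.081 → slack +0.760/-0.441; half-tol=0.241, Σhalf²=0.187440
  -C: nom -47.430 → Σnom=-22.930; wc +0.260/-0.260 → slack +1.020/-0.701; half-tol=0.260, Σhalf²=0.255040
  -D: nom -10.500 → Σnom=-33.430; wc +0.330/-0.330 → slack +1.350/-1.031; half-tol=0.330, Σhalf²=0.363940
  +E: nom +50.000 → Σnom=16.570; wc +0.430/-0.499 → slack +1.780/-1.530; half-tol=0.465, Σhalf²=0.579701
  +F: nom +21.900 → Σnom=38.470; wc +0.170/-0.070 → slack +1.950/-1.600; half-tol=0.120, Σhalf²=0.594101
  -G: nom -8.200 → Σnom=30.270; wc +0.076/-0.076 → slack +2.026/-1.676; half-tol=0.076, Σhalf²=0.599877
  +H: nom +42.800 → Σnom=73.070; wc +0.160/-0.320 → slack +2.186/-1.996; half-tol=0.240, Σhalf²=0.657477
  -I: nom -30.900 → Σnom=42.170; wc +0.010/-0.400 → slack +2.196/-2.396; half-tol=0.205, Σhalf²=0.699501
Nominal = 42.170. Worst-case = [42.170 - 2.396, 42.170 + 2.196] = [39.774, 44.366]. RSS = √0.699501 = 0.836.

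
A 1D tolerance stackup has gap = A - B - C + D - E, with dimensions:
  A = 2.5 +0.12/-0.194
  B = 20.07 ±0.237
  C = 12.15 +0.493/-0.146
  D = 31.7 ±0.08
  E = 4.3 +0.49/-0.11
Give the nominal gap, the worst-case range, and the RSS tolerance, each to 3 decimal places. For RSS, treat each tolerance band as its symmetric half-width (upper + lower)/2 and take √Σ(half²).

nominal=-2.320 wc=[-3.814,-1.627] rss=0.528

Stack each dimension's contribution:
  +A: nom +2.500 → Σnom=2.500; wc +0.120/-0.194 → slack +0.120/-0.194; half-tol=0.157, Σhalf²=0.024649
  -B: nom -20.070 → Σnom=-17.570; wc +0.237/-0.237 → slack +0.357/-0.431; half-tol=0.237, Σhalf²=0.080818
  -C: nom -12.150 → Σnom=-29.720; wc +0.146/-0.493 → slack +0.503/-0.924; half-tol=0.320, Σhalf²=0.182898
  +D: nom +31.700 → Σnom=1.980; wc +0.080/-0.080 → slack +0.583/-1.004; half-tol=0.080, Σhalf²=0.189298
  -E: nom -4.300 → Σnom=-2.320; wc +0.110/-0.490 → slack +0.693/-1.494; half-tol=0.300, Σhalf²=0.279298
Nominal = -2.320. Worst-case = [-2.320 - 1.494, -2.320 + 0.693] = [-3.814, -1.627]. RSS = √0.279298 = 0.528.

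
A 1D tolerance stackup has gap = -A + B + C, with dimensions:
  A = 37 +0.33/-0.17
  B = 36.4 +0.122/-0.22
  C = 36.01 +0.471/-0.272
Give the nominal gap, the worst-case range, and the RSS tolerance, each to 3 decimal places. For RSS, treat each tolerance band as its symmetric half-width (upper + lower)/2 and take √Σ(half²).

Stack each dimension's contribution:
  -A: nom -37.000 → Σnom=-37.000; wc +0.170/-0.330 → slack +0.170/-0.330; half-tol=0.250, Σhalf²=0.062500
  +B: nom +36.400 → Σnom=-0.600; wc +0.122/-0.220 → slack +0.292/-0.550; half-tol=0.171, Σhalf²=0.091741
  +C: nom +36.010 → Σnom=35.410; wc +0.471/-0.272 → slack +0.763/-0.822; half-tol=0.371, Σhalf²=0.229753
Nominal = 35.410. Worst-case = [35.410 - 0.822, 35.410 + 0.763] = [34.588, 36.173]. RSS = √0.229753 = 0.479.

nominal=35.410 wc=[34.588,36.173] rss=0.479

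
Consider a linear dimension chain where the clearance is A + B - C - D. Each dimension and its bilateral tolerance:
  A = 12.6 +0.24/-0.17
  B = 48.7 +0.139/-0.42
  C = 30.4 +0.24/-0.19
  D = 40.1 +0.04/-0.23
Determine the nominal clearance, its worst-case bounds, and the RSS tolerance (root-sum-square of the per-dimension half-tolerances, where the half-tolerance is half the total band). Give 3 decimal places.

Stack each dimension's contribution:
  +A: nom +12.600 → Σnom=12.600; wc +0.240/-0.170 → slack +0.240/-0.170; half-tol=0.205, Σhalf²=0.042025
  +B: nom +48.700 → Σnom=61.300; wc +0.139/-0.420 → slack +0.379/-0.590; half-tol=0.279, Σhalf²=0.120145
  -C: nom -30.400 → Σnom=30.900; wc +0.190/-0.240 → slack +0.569/-0.830; half-tol=0.215, Σhalf²=0.166370
  -D: nom -40.100 → Σnom=-9.200; wc +0.230/-0.040 → slack +0.799/-0.870; half-tol=0.135, Σhalf²=0.184595
Nominal = -9.200. Worst-case = [-9.200 - 0.870, -9.200 + 0.799] = [-10.070, -8.401]. RSS = √0.184595 = 0.430.

nominal=-9.200 wc=[-10.070,-8.401] rss=0.430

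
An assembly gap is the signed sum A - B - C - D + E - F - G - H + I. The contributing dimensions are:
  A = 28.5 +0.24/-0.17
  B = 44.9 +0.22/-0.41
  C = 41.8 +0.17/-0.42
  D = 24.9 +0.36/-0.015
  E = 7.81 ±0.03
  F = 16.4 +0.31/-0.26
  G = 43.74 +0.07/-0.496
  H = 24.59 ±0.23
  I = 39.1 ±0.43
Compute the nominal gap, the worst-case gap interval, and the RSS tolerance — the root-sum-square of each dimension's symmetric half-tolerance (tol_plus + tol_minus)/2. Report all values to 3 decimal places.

nominal=-120.920 wc=[-122.910,-118.389] rss=0.815

Stack each dimension's contribution:
  +A: nom +28.500 → Σnom=28.500; wc +0.240/-0.170 → slack +0.240/-0.170; half-tol=0.205, Σhalf²=0.042025
  -B: nom -44.900 → Σnom=-16.400; wc +0.410/-0.220 → slack +0.650/-0.390; half-tol=0.315, Σhalf²=0.141250
  -C: nom -41.800 → Σnom=-58.200; wc +0.420/-0.170 → slack +1.070/-0.560; half-tol=0.295, Σhalf²=0.228275
  -D: nom -24.900 → Σnom=-83.100; wc +0.015/-0.360 → slack +1.085/-0.920; half-tol=0.188, Σhalf²=0.263431
  +E: nom +7.810 → Σnom=-75.290; wc +0.030/-0.030 → slack +1.115/-0.950; half-tol=0.030, Σhalf²=0.264331
  -F: nom -16.400 → Σnom=-91.690; wc +0.260/-0.310 → slack +1.375/-1.260; half-tol=0.285, Σhalf²=0.345556
  -G: nom -43.740 → Σnom=-135.430; wc +0.496/-0.070 → slack +1.871/-1.330; half-tol=0.283, Σhalf²=0.425645
  -H: nom -24.590 → Σnom=-160.020; wc +0.230/-0.230 → slack +2.101/-1.560; half-tol=0.230, Σhalf²=0.478545
  +I: nom +39.100 → Σnom=-120.920; wc +0.430/-0.430 → slack +2.531/-1.990; half-tol=0.430, Σhalf²=0.663445
Nominal = -120.920. Worst-case = [-120.920 - 1.990, -120.920 + 2.531] = [-122.910, -118.389]. RSS = √0.663445 = 0.815.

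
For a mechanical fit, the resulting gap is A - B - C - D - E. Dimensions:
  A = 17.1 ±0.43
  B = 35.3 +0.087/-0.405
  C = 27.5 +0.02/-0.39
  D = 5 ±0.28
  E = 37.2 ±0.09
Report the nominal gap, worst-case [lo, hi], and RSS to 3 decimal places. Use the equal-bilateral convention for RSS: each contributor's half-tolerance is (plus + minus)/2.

Stack each dimension's contribution:
  +A: nom +17.100 → Σnom=17.100; wc +0.430/-0.430 → slack +0.430/-0.430; half-tol=0.430, Σhalf²=0.184900
  -B: nom -35.300 → Σnom=-18.200; wc +0.405/-0.087 → slack +0.835/-0.517; half-tol=0.246, Σhalf²=0.245416
  -C: nom -27.500 → Σnom=-45.700; wc +0.390/-0.020 → slack +1.225/-0.537; half-tol=0.205, Σhalf²=0.287441
  -D: nom -5.000 → Σnom=-50.700; wc +0.280/-0.280 → slack +1.505/-0.817; half-tol=0.280, Σhalf²=0.365841
  -E: nom -37.200 → Σnom=-87.900; wc +0.090/-0.090 → slack +1.595/-0.907; half-tol=0.090, Σhalf²=0.373941
Nominal = -87.900. Worst-case = [-87.900 - 0.907, -87.900 + 1.595] = [-88.807, -86.305]. RSS = √0.373941 = 0.612.

nominal=-87.900 wc=[-88.807,-86.305] rss=0.612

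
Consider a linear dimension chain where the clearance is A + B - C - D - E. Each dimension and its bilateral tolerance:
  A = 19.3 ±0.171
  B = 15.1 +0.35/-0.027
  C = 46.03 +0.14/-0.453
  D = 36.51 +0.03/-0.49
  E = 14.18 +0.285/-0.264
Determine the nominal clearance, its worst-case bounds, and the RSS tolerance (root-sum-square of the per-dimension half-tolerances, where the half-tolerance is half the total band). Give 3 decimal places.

nominal=-62.320 wc=[-62.973,-60.592] rss=0.544

Stack each dimension's contribution:
  +A: nom +19.300 → Σnom=19.300; wc +0.171/-0.171 → slack +0.171/-0.171; half-tol=0.171, Σhalf²=0.029241
  +B: nom +15.100 → Σnom=34.400; wc +0.350/-0.027 → slack +0.521/-0.198; half-tol=0.189, Σhalf²=0.064773
  -C: nom -46.030 → Σnom=-11.630; wc +0.453/-0.140 → slack +0.974/-0.338; half-tol=0.296, Σhalf²=0.152686
  -D: nom -36.510 → Σnom=-48.140; wc +0.490/-0.030 → slack +1.464/-0.368; half-tol=0.260, Σhalf²=0.220286
  -E: nom -14.180 → Σnom=-62.320; wc +0.264/-0.285 → slack +1.728/-0.653; half-tol=0.274, Σhalf²=0.295636
Nominal = -62.320. Worst-case = [-62.320 - 0.653, -62.320 + 1.728] = [-62.973, -60.592]. RSS = √0.295636 = 0.544.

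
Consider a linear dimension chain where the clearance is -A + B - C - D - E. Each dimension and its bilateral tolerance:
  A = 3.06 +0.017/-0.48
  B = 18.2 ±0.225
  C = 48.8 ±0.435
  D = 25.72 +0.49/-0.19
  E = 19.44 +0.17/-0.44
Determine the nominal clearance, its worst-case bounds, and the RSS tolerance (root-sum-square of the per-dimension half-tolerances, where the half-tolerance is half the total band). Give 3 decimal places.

Stack each dimension's contribution:
  -A: nom -3.060 → Σnom=-3.060; wc +0.480/-0.017 → slack +0.480/-0.017; half-tol=0.248, Σhalf²=0.061752
  +B: nom +18.200 → Σnom=15.140; wc +0.225/-0.225 → slack +0.705/-0.242; half-tol=0.225, Σhalf²=0.112377
  -C: nom -48.800 → Σnom=-33.660; wc +0.435/-0.435 → slack +1.140/-0.677; half-tol=0.435, Σhalf²=0.301602
  -D: nom -25.720 → Σnom=-59.380; wc +0.190/-0.490 → slack +1.330/-1.167; half-tol=0.340, Σhalf²=0.417202
  -E: nom -19.440 → Σnom=-78.820; wc +0.440/-0.170 → slack +1.770/-1.337; half-tol=0.305, Σhalf²=0.510227
Nominal = -78.820. Worst-case = [-78.820 - 1.337, -78.820 + 1.770] = [-80.157, -77.050]. RSS = √0.510227 = 0.714.

nominal=-78.820 wc=[-80.157,-77.050] rss=0.714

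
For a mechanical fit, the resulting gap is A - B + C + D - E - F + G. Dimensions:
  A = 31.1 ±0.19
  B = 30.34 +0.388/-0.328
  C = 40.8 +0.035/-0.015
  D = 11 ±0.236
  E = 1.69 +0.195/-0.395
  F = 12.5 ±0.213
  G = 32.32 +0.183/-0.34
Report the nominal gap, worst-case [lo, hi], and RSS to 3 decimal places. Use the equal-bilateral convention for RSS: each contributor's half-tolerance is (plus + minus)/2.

Stack each dimension's contribution:
  +A: nom +31.100 → Σnom=31.100; wc +0.190/-0.190 → slack +0.190/-0.190; half-tol=0.190, Σhalf²=0.036100
  -B: nom -30.340 → Σnom=0.760; wc +0.328/-0.388 → slack +0.518/-0.578; half-tol=0.358, Σhalf²=0.164264
  +C: nom +40.800 → Σnom=41.560; wc +0.035/-0.015 → slack +0.553/-0.593; half-tol=0.025, Σhalf²=0.164889
  +D: nom +11.000 → Σnom=52.560; wc +0.236/-0.236 → slack +0.789/-0.829; half-tol=0.236, Σhalf²=0.220585
  -E: nom -1.690 → Σnom=50.870; wc +0.395/-0.195 → slack +1.184/-1.024; half-tol=0.295, Σhalf²=0.307610
  -F: nom -12.500 → Σnom=38.370; wc +0.213/-0.213 → slack +1.397/-1.237; half-tol=0.213, Σhalf²=0.352979
  +G: nom +32.320 → Σnom=70.690; wc +0.183/-0.340 → slack +1.580/-1.577; half-tol=0.262, Σhalf²=0.421361
Nominal = 70.690. Worst-case = [70.690 - 1.577, 70.690 + 1.580] = [69.113, 72.270]. RSS = √0.421361 = 0.649.

nominal=70.690 wc=[69.113,72.270] rss=0.649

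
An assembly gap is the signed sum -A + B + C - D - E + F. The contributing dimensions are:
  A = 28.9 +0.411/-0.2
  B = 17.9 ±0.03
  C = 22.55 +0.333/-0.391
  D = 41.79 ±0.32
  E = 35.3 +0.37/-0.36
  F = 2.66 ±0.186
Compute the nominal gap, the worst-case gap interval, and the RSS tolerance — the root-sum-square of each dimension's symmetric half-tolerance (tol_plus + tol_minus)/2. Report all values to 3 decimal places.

nominal=-62.880 wc=[-64.588,-61.451] rss=0.704

Stack each dimension's contribution:
  -A: nom -28.900 → Σnom=-28.900; wc +0.200/-0.411 → slack +0.200/-0.411; half-tol=0.305, Σhalf²=0.093330
  +B: nom +17.900 → Σnom=-11.000; wc +0.030/-0.030 → slack +0.230/-0.441; half-tol=0.030, Σhalf²=0.094230
  +C: nom +22.550 → Σnom=11.550; wc +0.333/-0.391 → slack +0.563/-0.832; half-tol=0.362, Σhalf²=0.225274
  -D: nom -41.790 → Σnom=-30.240; wc +0.320/-0.320 → slack +0.883/-1.152; half-tol=0.320, Σhalf²=0.327674
  -E: nom -35.300 → Σnom=-65.540; wc +0.360/-0.370 → slack +1.243/-1.522; half-tol=0.365, Σhalf²=0.460899
  +F: nom +2.660 → Σnom=-62.880; wc +0.186/-0.186 → slack +1.429/-1.708; half-tol=0.186, Σhalf²=0.495495
Nominal = -62.880. Worst-case = [-62.880 - 1.708, -62.880 + 1.429] = [-64.588, -61.451]. RSS = √0.495495 = 0.704.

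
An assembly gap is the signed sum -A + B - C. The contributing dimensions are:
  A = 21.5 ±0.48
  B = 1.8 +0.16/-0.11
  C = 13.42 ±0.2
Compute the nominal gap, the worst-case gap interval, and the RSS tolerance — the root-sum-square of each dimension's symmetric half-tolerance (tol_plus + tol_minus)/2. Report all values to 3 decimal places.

nominal=-33.120 wc=[-33.910,-32.280] rss=0.537

Stack each dimension's contribution:
  -A: nom -21.500 → Σnom=-21.500; wc +0.480/-0.480 → slack +0.480/-0.480; half-tol=0.480, Σhalf²=0.230400
  +B: nom +1.800 → Σnom=-19.700; wc +0.160/-0.110 → slack +0.640/-0.590; half-tol=0.135, Σhalf²=0.248625
  -C: nom -13.420 → Σnom=-33.120; wc +0.200/-0.200 → slack +0.840/-0.790; half-tol=0.200, Σhalf²=0.288625
Nominal = -33.120. Worst-case = [-33.120 - 0.790, -33.120 + 0.840] = [-33.910, -32.280]. RSS = √0.288625 = 0.537.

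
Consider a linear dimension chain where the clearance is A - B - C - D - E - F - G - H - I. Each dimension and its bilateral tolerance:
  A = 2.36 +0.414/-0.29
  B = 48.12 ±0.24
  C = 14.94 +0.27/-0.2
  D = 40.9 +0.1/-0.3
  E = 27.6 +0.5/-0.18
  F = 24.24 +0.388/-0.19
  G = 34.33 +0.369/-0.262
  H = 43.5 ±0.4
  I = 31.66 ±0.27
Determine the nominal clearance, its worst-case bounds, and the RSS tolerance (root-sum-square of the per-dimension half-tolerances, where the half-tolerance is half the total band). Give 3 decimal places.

Stack each dimension's contribution:
  +A: nom +2.360 → Σnom=2.360; wc +0.414/-0.290 → slack +0.414/-0.290; half-tol=0.352, Σhalf²=0.123904
  -B: nom -48.120 → Σnom=-45.760; wc +0.240/-0.240 → slack +0.654/-0.530; half-tol=0.240, Σhalf²=0.181504
  -C: nom -14.940 → Σnom=-60.700; wc +0.200/-0.270 → slack +0.854/-0.800; half-tol=0.235, Σhalf²=0.236729
  -D: nom -40.900 → Σnom=-101.600; wc +0.300/-0.100 → slack +1.154/-0.900; half-tol=0.200, Σhalf²=0.276729
  -E: nom -27.600 → Σnom=-129.200; wc +0.180/-0.500 → slack +1.334/-1.400; half-tol=0.340, Σhalf²=0.392329
  -F: nom -24.240 → Σnom=-153.440; wc +0.190/-0.388 → slack +1.524/-1.788; half-tol=0.289, Σhalf²=0.475850
  -G: nom -34.330 → Σnom=-187.770; wc +0.262/-0.369 → slack +1.786/-2.157; half-tol=0.316, Σhalf²=0.575390
  -H: nom -43.500 → Σnom=-231.270; wc +0.400/-0.400 → slack +2.186/-2.557; half-tol=0.400, Σhalf²=0.735390
  -I: nom -31.660 → Σnom=-262.930; wc +0.270/-0.270 → slack +2.456/-2.827; half-tol=0.270, Σhalf²=0.808290
Nominal = -262.930. Worst-case = [-262.930 - 2.827, -262.930 + 2.456] = [-265.757, -260.474]. RSS = √0.808290 = 0.899.

nominal=-262.930 wc=[-265.757,-260.474] rss=0.899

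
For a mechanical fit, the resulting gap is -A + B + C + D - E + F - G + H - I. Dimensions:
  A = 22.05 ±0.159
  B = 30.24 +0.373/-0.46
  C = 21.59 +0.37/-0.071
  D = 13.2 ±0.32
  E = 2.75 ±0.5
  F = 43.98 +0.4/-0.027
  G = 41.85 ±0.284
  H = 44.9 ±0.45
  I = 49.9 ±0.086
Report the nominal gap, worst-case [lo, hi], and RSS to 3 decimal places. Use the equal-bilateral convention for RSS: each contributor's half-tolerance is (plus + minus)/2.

Stack each dimension's contribution:
  -A: nom -22.050 → Σnom=-22.050; wc +0.159/-0.159 → slack +0.159/-0.159; half-tol=0.159, Σhalf²=0.025281
  +B: nom +30.240 → Σnom=8.190; wc +0.373/-0.460 → slack +0.532/-0.619; half-tol=0.416, Σhalf²=0.198753
  +C: nom +21.590 → Σnom=29.780; wc +0.370/-0.071 → slack +0.902/-0.690; half-tol=0.221, Σhalf²=0.247373
  +D: nom +13.200 → Σnom=42.980; wc +0.320/-0.320 → slack +1.222/-1.010; half-tol=0.320, Σhalf²=0.349774
  -E: nom -2.750 → Σnom=40.230; wc +0.500/-0.500 → slack +1.722/-1.510; half-tol=0.500, Σhalf²=0.599773
  +F: nom +43.980 → Σnom=84.210; wc +0.400/-0.027 → slack +2.122/-1.537; half-tol=0.214, Σhalf²=0.645356
  -G: nom -41.850 → Σnom=42.360; wc +0.284/-0.284 → slack +2.406/-1.821; half-tol=0.284, Σhalf²=0.726012
  +H: nom +44.900 → Σnom=87.260; wc +0.450/-0.450 → slack +2.856/-2.271; half-tol=0.450, Σhalf²=0.928512
  -I: nom -49.900 → Σnom=37.360; wc +0.086/-0.086 → slack +2.942/-2.357; half-tol=0.086, Σhalf²=0.935908
Nominal = 37.360. Worst-case = [37.360 - 2.357, 37.360 + 2.942] = [35.003, 40.302]. RSS = √0.935908 = 0.967.

nominal=37.360 wc=[35.003,40.302] rss=0.967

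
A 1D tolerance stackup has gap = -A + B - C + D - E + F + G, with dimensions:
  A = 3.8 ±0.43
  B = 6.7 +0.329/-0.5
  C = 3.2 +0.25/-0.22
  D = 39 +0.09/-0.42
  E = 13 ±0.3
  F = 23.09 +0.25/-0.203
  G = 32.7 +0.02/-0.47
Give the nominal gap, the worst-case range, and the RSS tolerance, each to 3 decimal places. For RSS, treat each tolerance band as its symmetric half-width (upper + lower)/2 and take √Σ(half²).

Stack each dimension's contribution:
  -A: nom -3.800 → Σnom=-3.800; wc +0.430/-0.430 → slack +0.430/-0.430; half-tol=0.430, Σhalf²=0.184900
  +B: nom +6.700 → Σnom=2.900; wc +0.329/-0.500 → slack +0.759/-0.930; half-tol=0.414, Σhalf²=0.356710
  -C: nom -3.200 → Σnom=-0.300; wc +0.220/-0.250 → slack +0.979/-1.180; half-tol=0.235, Σhalf²=0.411935
  +D: nom +39.000 → Σnom=38.700; wc +0.090/-0.420 → slack +1.069/-1.600; half-tol=0.255, Σhalf²=0.476960
  -E: nom -13.000 → Σnom=25.700; wc +0.300/-0.300 → slack +1.369/-1.900; half-tol=0.300, Σhalf²=0.566960
  +F: nom +23.090 → Σnom=48.790; wc +0.250/-0.203 → slack +1.619/-2.103; half-tol=0.227, Σhalf²=0.618262
  +G: nom +32.700 → Σnom=81.490; wc +0.020/-0.470 → slack +1.639/-2.573; half-tol=0.245, Σhalf²=0.678287
Nominal = 81.490. Worst-case = [81.490 - 2.573, 81.490 + 1.639] = [78.917, 83.129]. RSS = √0.678287 = 0.824.

nominal=81.490 wc=[78.917,83.129] rss=0.824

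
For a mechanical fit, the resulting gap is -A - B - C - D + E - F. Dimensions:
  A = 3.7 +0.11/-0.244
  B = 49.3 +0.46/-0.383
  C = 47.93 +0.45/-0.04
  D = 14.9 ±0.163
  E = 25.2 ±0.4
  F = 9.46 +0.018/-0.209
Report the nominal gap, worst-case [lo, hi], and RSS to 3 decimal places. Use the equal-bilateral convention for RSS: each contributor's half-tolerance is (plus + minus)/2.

Stack each dimension's contribution:
  -A: nom -3.700 → Σnom=-3.700; wc +0.244/-0.110 → slack +0.244/-0.110; half-tol=0.177, Σhalf²=0.031329
  -B: nom -49.300 → Σnom=-53.000; wc +0.383/-0.460 → slack +0.627/-0.570; half-tol=0.421, Σhalf²=0.208991
  -C: nom -47.930 → Σnom=-100.930; wc +0.040/-0.450 → slack +0.667/-1.020; half-tol=0.245, Σhalf²=0.269016
  -D: nom -14.900 → Σnom=-115.830; wc +0.163/-0.163 → slack +0.830/-1.183; half-tol=0.163, Σhalf²=0.295585
  +E: nom +25.200 → Σnom=-90.630; wc +0.400/-0.400 → slack +1.230/-1.583; half-tol=0.400, Σhalf²=0.455585
  -F: nom -9.460 → Σnom=-100.090; wc +0.209/-0.018 → slack +1.439/-1.601; half-tol=0.113, Σhalf²=0.468467
Nominal = -100.090. Worst-case = [-100.090 - 1.601, -100.090 + 1.439] = [-101.691, -98.651]. RSS = √0.468467 = 0.684.

nominal=-100.090 wc=[-101.691,-98.651] rss=0.684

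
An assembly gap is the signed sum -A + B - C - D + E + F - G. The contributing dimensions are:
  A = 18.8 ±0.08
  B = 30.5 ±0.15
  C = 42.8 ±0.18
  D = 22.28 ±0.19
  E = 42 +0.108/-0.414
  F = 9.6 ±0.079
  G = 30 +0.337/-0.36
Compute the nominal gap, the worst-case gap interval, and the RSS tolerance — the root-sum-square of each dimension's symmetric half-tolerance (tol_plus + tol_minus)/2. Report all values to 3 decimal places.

Stack each dimension's contribution:
  -A: nom -18.800 → Σnom=-18.800; wc +0.080/-0.080 → slack +0.080/-0.080; half-tol=0.080, Σhalf²=0.006400
  +B: nom +30.500 → Σnom=11.700; wc +0.150/-0.150 → slack +0.230/-0.230; half-tol=0.150, Σhalf²=0.028900
  -C: nom -42.800 → Σnom=-31.100; wc +0.180/-0.180 → slack +0.410/-0.410; half-tol=0.180, Σhalf²=0.061300
  -D: nom -22.280 → Σnom=-53.380; wc +0.190/-0.190 → slack +0.600/-0.600; half-tol=0.190, Σhalf²=0.097400
  +E: nom +42.000 → Σnom=-11.380; wc +0.108/-0.414 → slack +0.708/-1.014; half-tol=0.261, Σhalf²=0.165521
  +F: nom +9.600 → Σnom=-1.780; wc +0.079/-0.079 → slack +0.787/-1.093; half-tol=0.079, Σhalf²=0.171762
  -G: nom -30.000 → Σnom=-31.780; wc +0.360/-0.337 → slack +1.147/-1.430; half-tol=0.349, Σhalf²=0.293214
Nominal = -31.780. Worst-case = [-31.780 - 1.430, -31.780 + 1.147] = [-33.210, -30.633]. RSS = √0.293214 = 0.541.

nominal=-31.780 wc=[-33.210,-30.633] rss=0.541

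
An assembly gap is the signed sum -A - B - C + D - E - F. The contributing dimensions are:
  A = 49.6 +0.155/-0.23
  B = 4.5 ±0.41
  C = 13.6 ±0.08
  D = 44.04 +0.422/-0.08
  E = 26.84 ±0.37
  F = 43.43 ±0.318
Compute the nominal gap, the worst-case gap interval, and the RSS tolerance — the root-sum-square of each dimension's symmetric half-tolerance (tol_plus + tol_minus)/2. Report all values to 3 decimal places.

Stack each dimension's contribution:
  -A: nom -49.600 → Σnom=-49.600; wc +0.230/-0.155 → slack +0.230/-0.155; half-tol=0.193, Σhalf²=0.037056
  -B: nom -4.500 → Σnom=-54.100; wc +0.410/-0.410 → slack +0.640/-0.565; half-tol=0.410, Σhalf²=0.205156
  -C: nom -13.600 → Σnom=-67.700; wc +0.080/-0.080 → slack +0.720/-0.645; half-tol=0.080, Σhalf²=0.211556
  +D: nom +44.040 → Σnom=-23.660; wc +0.422/-0.080 → slack +1.142/-0.725; half-tol=0.251, Σhalf²=0.274557
  -E: nom -26.840 → Σnom=-50.500; wc +0.370/-0.370 → slack +1.512/-1.095; half-tol=0.370, Σhalf²=0.411457
  -F: nom -43.430 → Σnom=-93.930; wc +0.318/-0.318 → slack +1.830/-1.413; half-tol=0.318, Σhalf²=0.512581
Nominal = -93.930. Worst-case = [-93.930 - 1.413, -93.930 + 1.830] = [-95.343, -92.100]. RSS = √0.512581 = 0.716.

nominal=-93.930 wc=[-95.343,-92.100] rss=0.716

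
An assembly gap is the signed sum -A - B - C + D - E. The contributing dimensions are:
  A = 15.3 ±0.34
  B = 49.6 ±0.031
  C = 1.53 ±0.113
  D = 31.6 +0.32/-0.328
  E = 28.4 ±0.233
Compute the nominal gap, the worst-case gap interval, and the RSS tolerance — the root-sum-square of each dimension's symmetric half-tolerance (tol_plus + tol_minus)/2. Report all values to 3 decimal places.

Stack each dimension's contribution:
  -A: nom -15.300 → Σnom=-15.300; wc +0.340/-0.340 → slack +0.340/-0.340; half-tol=0.340, Σhalf²=0.115600
  -B: nom -49.600 → Σnom=-64.900; wc +0.031/-0.031 → slack +0.371/-0.371; half-tol=0.031, Σhalf²=0.116561
  -C: nom -1.530 → Σnom=-66.430; wc +0.113/-0.113 → slack +0.484/-0.484; half-tol=0.113, Σhalf²=0.129330
  +D: nom +31.600 → Σnom=-34.830; wc +0.320/-0.328 → slack +0.804/-0.812; half-tol=0.324, Σhalf²=0.234306
  -E: nom -28.400 → Σnom=-63.230; wc +0.233/-0.233 → slack +1.037/-1.045; half-tol=0.233, Σhalf²=0.288595
Nominal = -63.230. Worst-case = [-63.230 - 1.045, -63.230 + 1.037] = [-64.275, -62.193]. RSS = √0.288595 = 0.537.

nominal=-63.230 wc=[-64.275,-62.193] rss=0.537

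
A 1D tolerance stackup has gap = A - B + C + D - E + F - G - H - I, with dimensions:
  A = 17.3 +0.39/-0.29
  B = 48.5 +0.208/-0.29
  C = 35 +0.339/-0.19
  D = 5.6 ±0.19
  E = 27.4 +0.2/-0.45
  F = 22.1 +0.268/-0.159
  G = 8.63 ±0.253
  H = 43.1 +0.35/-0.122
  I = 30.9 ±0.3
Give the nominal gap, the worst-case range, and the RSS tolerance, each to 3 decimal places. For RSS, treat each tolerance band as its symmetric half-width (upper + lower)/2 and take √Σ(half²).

Stack each dimension's contribution:
  +A: nom +17.300 → Σnom=17.300; wc +0.390/-0.290 → slack +0.390/-0.290; half-tol=0.340, Σhalf²=0.115600
  -B: nom -48.500 → Σnom=-31.200; wc +0.290/-0.208 → slack +0.680/-0.498; half-tol=0.249, Σhalf²=0.177601
  +C: nom +35.000 → Σnom=3.800; wc +0.339/-0.190 → slack +1.019/-0.688; half-tol=0.265, Σhalf²=0.247561
  +D: nom +5.600 → Σnom=9.400; wc +0.190/-0.190 → slack +1.209/-0.878; half-tol=0.190, Σhalf²=0.283661
  -E: nom -27.400 → Σnom=-18.000; wc +0.450/-0.200 → slack +1.659/-1.078; half-tol=0.325, Σhalf²=0.389286
  +F: nom +22.100 → Σnom=4.100; wc +0.268/-0.159 → slack +1.927/-1.237; half-tol=0.214, Σhalf²=0.434868
  -G: nom -8.630 → Σnom=-4.530; wc +0.253/-0.253 → slack +2.180/-1.490; half-tol=0.253, Σhalf²=0.498877
  -H: nom -43.100 → Σnom=-47.630; wc +0.122/-0.350 → slack +2.302/-1.840; half-tol=0.236, Σhalf²=0.554573
  -I: nom -30.900 → Σnom=-78.530; wc +0.300/-0.300 → slack +2.602/-2.140; half-tol=0.300, Σhalf²=0.644573
Nominal = -78.530. Worst-case = [-78.530 - 2.140, -78.530 + 2.602] = [-80.670, -75.928]. RSS = √0.644573 = 0.803.

nominal=-78.530 wc=[-80.670,-75.928] rss=0.803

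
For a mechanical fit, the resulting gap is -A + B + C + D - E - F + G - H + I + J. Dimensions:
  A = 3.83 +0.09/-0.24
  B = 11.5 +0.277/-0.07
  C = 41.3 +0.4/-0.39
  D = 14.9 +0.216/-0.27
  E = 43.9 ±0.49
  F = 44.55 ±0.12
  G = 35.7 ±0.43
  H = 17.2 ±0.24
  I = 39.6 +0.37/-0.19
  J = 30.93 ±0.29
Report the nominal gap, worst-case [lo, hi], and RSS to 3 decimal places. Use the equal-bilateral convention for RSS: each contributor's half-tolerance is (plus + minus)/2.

Stack each dimension's contribution:
  -A: nom -3.830 → Σnom=-3.830; wc +0.240/-0.090 → slack +0.240/-0.090; half-tol=0.165, Σhalf²=0.027225
  +B: nom +11.500 → Σnom=7.670; wc +0.277/-0.070 → slack +0.517/-0.160; half-tol=0.174, Σhalf²=0.057327
  +C: nom +41.300 → Σnom=48.970; wc +0.400/-0.390 → slack +0.917/-0.550; half-tol=0.395, Σhalf²=0.213352
  +D: nom +14.900 → Σnom=63.870; wc +0.216/-0.270 → slack +1.133/-0.820; half-tol=0.243, Σhalf²=0.272401
  -E: nom -43.900 → Σnom=19.970; wc +0.490/-0.490 → slack +1.623/-1.310; half-tol=0.490, Σhalf²=0.512501
  -F: nom -44.550 → Σnom=-24.580; wc +0.120/-0.120 → slack +1.743/-1.430; half-tol=0.120, Σhalf²=0.526901
  +G: nom +35.700 → Σnom=11.120; wc +0.430/-0.430 → slack +2.173/-1.860; half-tol=0.430, Σhalf²=0.711801
  -H: nom -17.200 → Σnom=-6.080; wc +0.240/-0.240 → slack +2.413/-2.100; half-tol=0.240, Σhalf²=0.769401
  +I: nom +39.600 → Σnom=33.520; wc +0.370/-0.190 → slack +2.783/-2.290; half-tol=0.280, Σhalf²=0.847801
  +J: nom +30.930 → Σnom=64.450; wc +0.290/-0.290 → slack +3.073/-2.580; half-tol=0.290, Σhalf²=0.931901
Nominal = 64.450. Worst-case = [64.450 - 2.580, 64.450 + 3.073] = [61.870, 67.523]. RSS = √0.931901 = 0.965.

nominal=64.450 wc=[61.870,67.523] rss=0.965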